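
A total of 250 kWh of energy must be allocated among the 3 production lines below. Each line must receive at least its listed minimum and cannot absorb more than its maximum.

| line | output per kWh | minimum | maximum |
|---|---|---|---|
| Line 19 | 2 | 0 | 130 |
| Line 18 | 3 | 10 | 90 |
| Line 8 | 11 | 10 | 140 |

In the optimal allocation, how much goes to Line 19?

Meeting every minimum uses 0+10+10 = 20 kWh, leaving 230.
Rank by output per kWh: Line 8 11 > Line 18 3 > Line 19 2.
Line 8 takes 130 more to reach its cap of 140 ; 100 left.
Line 18: +80 to 90 (cap) ; 20 left.
Line 19: +20 (room for 130) → 20. Pool exhausted.

20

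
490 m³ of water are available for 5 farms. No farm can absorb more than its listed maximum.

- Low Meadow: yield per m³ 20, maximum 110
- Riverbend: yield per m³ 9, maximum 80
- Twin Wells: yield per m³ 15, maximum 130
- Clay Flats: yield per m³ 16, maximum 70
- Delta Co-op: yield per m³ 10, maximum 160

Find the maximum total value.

Order the farms by yield per m³: Low Meadow 20 > Clay Flats 16 > Twin Wells 15 > Delta Co-op 10 > Riverbend 9.
Low Meadow takes 110 to reach its cap of 110 — 380 left.
Give Clay Flats 70 to hit its cap of 70 — 310 left.
Twin Wells takes 130 to reach its cap of 130 — 180 left.
Delta Co-op takes 160 to reach its cap of 160 — 20 left.
Riverbend has room for 80 but only 20 remain, so it gets 20.
Total = 20×110 + 9×20 + 15×130 + 16×70 + 10×160 = 7050.

7050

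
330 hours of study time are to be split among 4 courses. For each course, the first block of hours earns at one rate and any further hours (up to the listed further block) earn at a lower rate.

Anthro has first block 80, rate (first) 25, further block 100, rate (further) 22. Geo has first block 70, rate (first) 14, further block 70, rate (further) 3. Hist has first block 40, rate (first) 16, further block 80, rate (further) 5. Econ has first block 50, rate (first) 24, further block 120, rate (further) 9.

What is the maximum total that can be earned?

6880

Order all 8 blocks by rate: Anthro/T1 25 > Econ/T1 24 > Anthro/T2 22 > Hist/T1 16 > Geo/T1 14 > Econ/T2 9 > Hist/T2 5 > Geo/T2 3.
Fill Anthro T1 block (80 at 25) ; 250 left.
Econ T1 at 24: fill all 50 ; 200 left.
Fill Anthro T2 block (100 at 22) ; 100 left.
Fill Hist T1 block (40 at 16) ; 60 left.
Geo T1 at 14: only 60 left, fill 60.
Total = 25×80 + 24×50 + 22×100 + 16×40 + 14×60 = 6880.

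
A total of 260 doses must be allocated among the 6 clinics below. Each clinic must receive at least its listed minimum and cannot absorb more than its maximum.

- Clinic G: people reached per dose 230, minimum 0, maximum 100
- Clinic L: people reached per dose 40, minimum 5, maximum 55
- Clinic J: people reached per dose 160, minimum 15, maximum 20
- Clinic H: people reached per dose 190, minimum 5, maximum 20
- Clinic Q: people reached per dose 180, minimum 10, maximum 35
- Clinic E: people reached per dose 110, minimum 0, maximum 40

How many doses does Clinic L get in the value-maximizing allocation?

45

Meeting every minimum uses 0+5+15+5+10+0 = 35 doses, leaving 225.
Highest people reached per dose first: Clinic G 230 > Clinic H 190 > Clinic Q 180 > Clinic J 160 > Clinic E 110 > Clinic L 40.
Give Clinic G 100 more to hit its cap of 100 ; 125 left.
Clinic H takes 15 more to reach its cap of 20 ; 110 left.
Clinic Q: +25 to 35 (cap) ; 85 left.
Give Clinic J 5 more to hit its cap of 20 ; 80 left.
Clinic E takes 40 more to reach its cap of 40 ; 40 left.
Clinic L has room for 50 more but only 40 remain, so it gets 45.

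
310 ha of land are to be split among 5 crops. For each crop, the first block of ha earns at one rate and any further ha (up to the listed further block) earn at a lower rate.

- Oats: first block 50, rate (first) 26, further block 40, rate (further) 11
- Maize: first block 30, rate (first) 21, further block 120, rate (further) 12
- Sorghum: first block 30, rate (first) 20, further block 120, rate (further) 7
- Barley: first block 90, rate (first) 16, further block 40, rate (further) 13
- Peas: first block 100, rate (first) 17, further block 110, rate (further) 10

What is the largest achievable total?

5800

Treat each block as its own option and order by rate: Oats/T1 26 > Maize/T1 21 > Sorghum/T1 20 > Peas/T1 17 > Barley/T1 16 > Barley/T2 13 > Maize/T2 12 > Oats/T2 11 > Peas/T2 10 > Sorghum/T2 7.
Oats/T1 (26): +50 ; 260 left.
Fill Maize T1 block (30 at 21) ; 230 left.
Sorghum T1 at 20: fill all 30 ; 200 left.
Fill Peas T1 block (100 at 17) ; 100 left.
Barley/T1 (16): +90 ; 10 left.
Barley/T2: +10 of 40 at 13; pool empty.
Total = 26×50 + 21×30 + 20×30 + 17×100 + 16×90 + 13×10 = 5800.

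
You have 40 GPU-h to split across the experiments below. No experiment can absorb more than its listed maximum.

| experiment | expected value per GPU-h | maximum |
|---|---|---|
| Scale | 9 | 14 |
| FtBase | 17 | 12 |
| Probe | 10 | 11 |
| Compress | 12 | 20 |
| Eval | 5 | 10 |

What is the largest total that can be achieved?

524

Rank by expected value per GPU-h: FtBase 17 > Compress 12 > Probe 10 > Scale 9 > Eval 5.
Give FtBase 12 to hit its cap of 12 — 28 left.
Give Compress 20 to hit its cap of 20 — 8 left.
Probe has room for 11 but only 8 remain, so it gets 8.
Total = 17×12 + 10×8 + 12×20 = 524.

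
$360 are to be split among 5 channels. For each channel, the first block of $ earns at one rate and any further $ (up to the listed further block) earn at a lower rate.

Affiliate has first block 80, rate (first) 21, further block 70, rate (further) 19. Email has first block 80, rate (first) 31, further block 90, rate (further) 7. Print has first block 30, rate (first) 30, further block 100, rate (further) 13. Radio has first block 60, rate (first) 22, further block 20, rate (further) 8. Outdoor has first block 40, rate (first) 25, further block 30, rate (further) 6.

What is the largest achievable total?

8710

Rank every tier by rate: Email/first 31 > Print/first 30 > Outdoor/first 25 > Radio/first 22 > Affiliate/first 21 > Affiliate/second 19 > Print/second 13 > Radio/second 8 > Email/second 7 > Outdoor/second 6.
Email/first (31): +80 → 280 left.
Print first at 30: fill all 30 → 250 left.
Outdoor first at 25: fill all 40 → 210 left.
Radio/first (22): +60 → 150 left.
Affiliate first at 21: fill all 80 → 70 left.
Affiliate/second (19): +70 → 0 left.
Total = 31×80 + 30×30 + 25×40 + 22×60 + 21×80 + 19×70 = 8710.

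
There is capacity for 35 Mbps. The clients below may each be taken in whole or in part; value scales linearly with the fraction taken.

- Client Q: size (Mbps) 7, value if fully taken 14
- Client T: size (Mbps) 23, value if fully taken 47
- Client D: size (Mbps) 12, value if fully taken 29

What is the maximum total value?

Best value per unit of size first: Client D 29/12≈2.42, Client T 47/23≈2.04, Client Q 14/7≈2.
Take all of Client D (12 Mbps, value 29) → 23 Mbps left.
Take all of Client T (23 Mbps, value 47) → 0 Mbps left.
Total value = 76.

76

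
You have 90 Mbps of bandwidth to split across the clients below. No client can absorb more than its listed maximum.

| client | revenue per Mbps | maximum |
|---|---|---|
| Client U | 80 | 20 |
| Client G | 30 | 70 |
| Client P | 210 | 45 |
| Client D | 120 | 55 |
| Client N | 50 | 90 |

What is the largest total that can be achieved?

14850

Order the clients by revenue per Mbps: Client P 210 > Client D 120 > Client U 80 > Client N 50 > Client G 30.
Client P takes 45 to reach its cap of 45 ; 45 left.
Only 45 left; Client D takes them to reach 45.
Total = 210×45 + 120×45 = 14850.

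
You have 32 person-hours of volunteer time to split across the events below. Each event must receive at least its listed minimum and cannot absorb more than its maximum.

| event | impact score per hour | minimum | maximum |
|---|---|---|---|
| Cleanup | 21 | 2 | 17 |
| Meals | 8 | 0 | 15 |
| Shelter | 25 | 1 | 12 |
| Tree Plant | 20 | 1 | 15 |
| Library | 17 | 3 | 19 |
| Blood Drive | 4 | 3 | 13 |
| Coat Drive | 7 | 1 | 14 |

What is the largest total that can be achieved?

Meeting every minimum uses 2+0+1+1+3+3+1 = 11 person-hours, leaving 21.
Rank by impact score per hour: Shelter 25 > Cleanup 21 > Tree Plant 20 > Library 17 > Meals 8 > Coat Drive 7 > Blood Drive 4.
Give Shelter 11 more to hit its cap of 12 → 10 left.
Cleanup: +10 (room for 15) → 12. Pool exhausted.
Total = 21×12 + 25×12 + 20×1 + 17×3 + 4×3 + 7×1 = 642.

642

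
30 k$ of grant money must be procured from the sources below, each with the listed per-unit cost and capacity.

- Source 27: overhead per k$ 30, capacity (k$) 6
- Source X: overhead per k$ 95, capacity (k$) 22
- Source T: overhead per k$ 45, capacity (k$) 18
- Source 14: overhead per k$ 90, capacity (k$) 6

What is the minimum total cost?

1530

Use sources in increasing cost order.
Take 6 from Source 27 at 30 → need 24 more.
Source T (45): use full 18 → 6 k$ to go.
Source 14 at 90: take all 6 k$ → 0 still needed.
Source X: unused.
Cost = 6×30 + 18×45 + 6×90 = 1530.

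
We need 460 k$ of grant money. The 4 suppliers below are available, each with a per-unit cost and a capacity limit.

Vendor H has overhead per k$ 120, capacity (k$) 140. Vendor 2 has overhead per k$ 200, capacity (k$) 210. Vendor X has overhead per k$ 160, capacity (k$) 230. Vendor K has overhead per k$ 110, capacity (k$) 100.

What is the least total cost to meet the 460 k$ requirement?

Fill from the cheapest supplier first.
Take 100 from Vendor K at 110 ; need 360 more.
Vendor H (120): use full 140 ; 220 k$ to go.
Take 220 from Vendor X at 160 to finish.
Vendor 2: unused.
Cost = 100×110 + 140×120 + 220×160 = 63000.

63000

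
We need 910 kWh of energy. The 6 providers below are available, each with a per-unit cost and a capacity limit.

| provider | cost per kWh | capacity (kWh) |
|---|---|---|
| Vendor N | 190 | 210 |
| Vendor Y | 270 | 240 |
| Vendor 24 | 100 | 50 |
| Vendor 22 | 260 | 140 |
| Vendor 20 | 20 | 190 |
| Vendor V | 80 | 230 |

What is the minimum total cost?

Use providers in increasing cost order.
Vendor 20 at 20: take all 190 kWh ; 720 still needed.
Vendor V at 80: take all 230 kWh ; 490 still needed.
Vendor 24 at 100: take all 50 kWh ; 440 still needed.
Vendor N (190): use full 210 ; 230 kWh to go.
Take 140 from Vendor 22 at 260 ; need 90 more.
Take 90 from Vendor Y at 270 to finish.
Cost = 190×20 + 230×80 + 50×100 + 210×190 + 140×260 + 90×270 = 127800.

127800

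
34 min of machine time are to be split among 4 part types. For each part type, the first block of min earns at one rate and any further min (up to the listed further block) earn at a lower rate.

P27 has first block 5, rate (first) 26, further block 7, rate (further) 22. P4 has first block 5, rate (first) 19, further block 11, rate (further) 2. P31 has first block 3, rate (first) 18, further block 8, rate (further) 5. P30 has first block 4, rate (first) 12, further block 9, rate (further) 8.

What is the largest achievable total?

558

Order all 8 blocks by rate: P27/T1 26 > P27/T2 22 > P4/T1 19 > P31/T1 18 > P30/T1 12 > P30/T2 8 > P31/T2 5 > P4/T2 2.
P27 T1 at 26: fill all 5 → 29 left.
Fill P27 T2 block (7 at 22) → 22 left.
Fill P4 T1 block (5 at 19) → 17 left.
Fill P31 T1 block (3 at 18) → 14 left.
P30/T1 (12): +4 → 10 left.
P30 T2 at 8: fill all 9 → 1 left.
1 remain; put them into P31 T2 at 5.
Total = 26×5 + 22×7 + 19×5 + 18×3 + 12×4 + 8×9 + 5×1 = 558.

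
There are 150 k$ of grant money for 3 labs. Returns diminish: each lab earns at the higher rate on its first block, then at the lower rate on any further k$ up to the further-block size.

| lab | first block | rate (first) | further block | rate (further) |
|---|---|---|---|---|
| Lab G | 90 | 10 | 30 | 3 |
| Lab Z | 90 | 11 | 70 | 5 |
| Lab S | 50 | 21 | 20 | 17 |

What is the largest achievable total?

Order all 6 blocks by rate: Lab S/T1 21 > Lab S/T2 17 > Lab Z/T1 11 > Lab G/T1 10 > Lab Z/T2 5 > Lab G/T2 3.
Fill Lab S T1 block (50 at 21) ; 100 left.
Lab S T2 at 17: fill all 20 ; 80 left.
Lab Z/T1: +80 of 90 at 11; pool empty.
Total = 21×50 + 17×20 + 11×80 = 2270.

2270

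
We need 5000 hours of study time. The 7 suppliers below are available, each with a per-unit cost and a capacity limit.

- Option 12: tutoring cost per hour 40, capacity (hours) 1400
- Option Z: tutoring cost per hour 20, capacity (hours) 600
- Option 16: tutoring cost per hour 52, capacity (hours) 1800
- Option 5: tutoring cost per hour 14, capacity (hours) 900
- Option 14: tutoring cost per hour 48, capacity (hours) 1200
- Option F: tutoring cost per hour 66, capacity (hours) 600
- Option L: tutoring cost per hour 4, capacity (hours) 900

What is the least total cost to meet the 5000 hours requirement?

141800

Use suppliers in increasing cost order.
Option L at 4: take all 900 hours ; 4100 still needed.
Take 900 from Option 5 at 14 ; need 3200 more.
Option Z at 20: take all 600 hours ; 2600 still needed.
Take 1400 from Option 12 at 40 ; need 1200 more.
Option 14 (48): use full 1200 ; 0 hours to go.
Option 16, Option F: unused.
Cost = 900×4 + 900×14 + 600×20 + 1400×40 + 1200×48 = 141800.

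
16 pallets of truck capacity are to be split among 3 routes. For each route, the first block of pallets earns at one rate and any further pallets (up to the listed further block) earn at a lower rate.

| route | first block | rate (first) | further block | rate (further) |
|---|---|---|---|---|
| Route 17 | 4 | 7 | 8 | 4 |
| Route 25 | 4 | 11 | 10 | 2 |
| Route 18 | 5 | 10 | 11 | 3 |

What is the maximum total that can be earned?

134

Rank every tier by rate: Route 25/tier1 11 > Route 18/tier1 10 > Route 17/tier1 7 > Route 17/tier2 4 > Route 18/tier2 3 > Route 25/tier2 2.
Route 25/tier1 (11): +4 — 12 left.
Route 18/tier1 (10): +5 — 7 left.
Route 17 tier1 at 7: fill all 4 — 3 left.
3 remain; put them into Route 17 tier2 at 4.
Total = 11×4 + 10×5 + 7×4 + 4×3 = 134.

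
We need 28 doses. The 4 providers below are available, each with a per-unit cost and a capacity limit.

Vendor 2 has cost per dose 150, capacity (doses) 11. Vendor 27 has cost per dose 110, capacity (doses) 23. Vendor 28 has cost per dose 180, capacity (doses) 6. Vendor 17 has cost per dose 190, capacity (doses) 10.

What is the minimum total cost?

Use providers in increasing cost order.
Vendor 27 (110): use full 23 — 5 doses to go.
Take 5 from Vendor 2 at 150 to finish.
Vendor 28, Vendor 17: unused.
Cost = 23×110 + 5×150 = 3280.

3280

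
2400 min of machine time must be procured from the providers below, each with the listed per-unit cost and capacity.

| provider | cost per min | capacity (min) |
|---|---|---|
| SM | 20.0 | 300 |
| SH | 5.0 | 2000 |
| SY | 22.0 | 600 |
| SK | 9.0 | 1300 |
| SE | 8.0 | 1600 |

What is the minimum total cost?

Fill from the cheapest provider first.
SH (5.0): use full 2000 — 400 min to go.
SE at 8.0: take 400 of its 1600 — requirement met.
SK, SM, SY: unused.
Cost = 2000×5.0 + 400×8.0 = 13200.

13200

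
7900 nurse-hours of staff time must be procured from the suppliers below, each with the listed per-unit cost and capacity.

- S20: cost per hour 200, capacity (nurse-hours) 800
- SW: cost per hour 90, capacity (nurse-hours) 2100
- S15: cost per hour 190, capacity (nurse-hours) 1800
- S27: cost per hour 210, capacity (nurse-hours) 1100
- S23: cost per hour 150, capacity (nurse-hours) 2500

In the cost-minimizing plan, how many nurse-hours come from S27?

700

Fill from the cheapest supplier first.
SW at 90: take all 2100 nurse-hours ; 5800 still needed.
S23 at 150: take all 2500 nurse-hours ; 3300 still needed.
Take 1800 from S15 at 190 ; need 1500 more.
Take 800 from S20 at 200 ; need 700 more.
Take 700 from S27 at 210 to finish.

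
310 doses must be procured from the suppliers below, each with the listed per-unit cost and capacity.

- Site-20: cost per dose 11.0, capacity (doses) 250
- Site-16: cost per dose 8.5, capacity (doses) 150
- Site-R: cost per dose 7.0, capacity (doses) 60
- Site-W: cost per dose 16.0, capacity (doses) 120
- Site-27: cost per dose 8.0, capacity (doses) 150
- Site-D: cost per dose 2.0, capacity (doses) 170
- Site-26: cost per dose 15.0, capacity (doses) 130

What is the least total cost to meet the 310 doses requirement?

Cheapest first:
Site-D (2.0): use full 170 — 140 doses to go.
Take 60 from Site-R at 7.0 — need 80 more.
Site-27 (8.0): take the remaining 80 — done.
Site-16, Site-20, Site-26, Site-W: unused.
Cost = 170×2.0 + 60×7.0 + 80×8.0 = 1400.

1400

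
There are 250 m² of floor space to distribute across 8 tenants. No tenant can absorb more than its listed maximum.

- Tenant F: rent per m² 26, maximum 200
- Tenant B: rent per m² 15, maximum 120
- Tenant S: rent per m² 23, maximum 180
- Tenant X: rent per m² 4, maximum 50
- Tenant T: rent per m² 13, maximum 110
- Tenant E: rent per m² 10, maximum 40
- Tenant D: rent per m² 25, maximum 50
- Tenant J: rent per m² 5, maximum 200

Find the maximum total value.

6450

Order the tenants by rent per m²: Tenant F 26 > Tenant D 25 > Tenant S 23 > Tenant B 15 > Tenant T 13 > Tenant E 10 > Tenant J 5 > Tenant X 4.
Tenant F: +200 to 200 (cap) — 50 left.
Give Tenant D 50 to hit its cap of 50 — 0 left.
Total = 26×200 + 25×50 = 6450.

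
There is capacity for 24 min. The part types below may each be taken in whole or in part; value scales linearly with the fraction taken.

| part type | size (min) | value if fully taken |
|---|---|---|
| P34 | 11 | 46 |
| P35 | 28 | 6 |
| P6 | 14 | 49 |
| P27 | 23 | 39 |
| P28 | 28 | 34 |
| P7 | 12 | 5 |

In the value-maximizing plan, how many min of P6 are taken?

13

Rank by value-to-size ratio: P34 46/11≈4.18, P6 49/14≈3.5, P27 39/23≈1.7, P28 34/28≈1.21, P7 5/12≈0.417, P35 6/28≈0.214.
P34: take in full, 11 min for value 46 — 13 left.
Only 13 min remain; take 13/14 of P6 for value 49×13/14 = 45.5.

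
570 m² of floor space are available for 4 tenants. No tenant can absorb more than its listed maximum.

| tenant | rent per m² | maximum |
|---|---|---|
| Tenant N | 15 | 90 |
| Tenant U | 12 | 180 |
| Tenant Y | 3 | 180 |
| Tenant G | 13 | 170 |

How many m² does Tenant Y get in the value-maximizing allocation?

130

Highest rent per m² first: Tenant N 15 > Tenant G 13 > Tenant U 12 > Tenant Y 3.
Tenant N takes 90 to reach its cap of 90 → 480 left.
Tenant G: +170 to 170 (cap) → 310 left.
Tenant U: +180 to 180 (cap) → 130 left.
Only 130 left; Tenant Y takes them to reach 130.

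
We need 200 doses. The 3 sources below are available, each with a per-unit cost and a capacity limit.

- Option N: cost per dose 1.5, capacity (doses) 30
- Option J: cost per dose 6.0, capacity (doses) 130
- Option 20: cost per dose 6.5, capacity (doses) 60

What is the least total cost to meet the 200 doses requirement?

Use sources in increasing cost order.
Option N (1.5): use full 30 — 170 doses to go.
Take 130 from Option J at 6.0 — need 40 more.
Option 20 (6.5): take the remaining 40 — done.
Cost = 30×1.5 + 130×6.0 + 40×6.5 = 1085.

1085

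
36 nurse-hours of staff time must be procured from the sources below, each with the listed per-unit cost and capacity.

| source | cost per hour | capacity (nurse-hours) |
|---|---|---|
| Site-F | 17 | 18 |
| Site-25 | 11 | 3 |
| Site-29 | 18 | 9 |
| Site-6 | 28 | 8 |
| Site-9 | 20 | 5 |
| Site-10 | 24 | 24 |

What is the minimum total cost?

Cheapest first:
Site-25 (11): use full 3 → 33 nurse-hours to go.
Take 18 from Site-F at 17 → need 15 more.
Site-29 at 18: take all 9 nurse-hours → 6 still needed.
Site-9 (20): use full 5 → 1 nurse-hours to go.
Site-10 (24): take the remaining 1 → done.
Site-6: unused.
Cost = 3×11 + 18×17 + 9×18 + 5×20 + 1×24 = 625.

625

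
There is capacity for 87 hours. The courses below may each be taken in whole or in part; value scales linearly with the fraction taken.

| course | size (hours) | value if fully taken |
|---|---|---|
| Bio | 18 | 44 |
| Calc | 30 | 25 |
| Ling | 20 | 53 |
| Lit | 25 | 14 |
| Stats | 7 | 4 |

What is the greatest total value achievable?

132.72

Sort by value density: Ling 53/20≈2.65, Bio 44/18≈2.44, Calc 25/30≈0.833, Stats 4/7≈0.571, Lit 14/25≈0.56.
All 20 hours of Ling fit (value 53) → 67 remain.
All 18 hours of Bio fit (value 44) → 49 remain.
Calc: take in full, 30 hours for value 25 → 19 left.
Take all of Stats (7 hours, value 4) → 12 hours left.
Only 12 hours remain; take 12/25 of Lit for value 14×12/25 = 6.72.
Total value = 132.72.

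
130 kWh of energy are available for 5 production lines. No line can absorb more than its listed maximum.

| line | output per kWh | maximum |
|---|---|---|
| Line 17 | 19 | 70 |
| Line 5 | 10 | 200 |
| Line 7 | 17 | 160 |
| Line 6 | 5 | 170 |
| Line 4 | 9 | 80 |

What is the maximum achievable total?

Highest output per kWh first: Line 17 19 > Line 7 17 > Line 5 10 > Line 4 9 > Line 6 5.
Give Line 17 70 to hit its cap of 70 — 60 left.
Line 7 has room for 160 but only 60 remain, so it gets 60.
Total = 19×70 + 17×60 = 2350.

2350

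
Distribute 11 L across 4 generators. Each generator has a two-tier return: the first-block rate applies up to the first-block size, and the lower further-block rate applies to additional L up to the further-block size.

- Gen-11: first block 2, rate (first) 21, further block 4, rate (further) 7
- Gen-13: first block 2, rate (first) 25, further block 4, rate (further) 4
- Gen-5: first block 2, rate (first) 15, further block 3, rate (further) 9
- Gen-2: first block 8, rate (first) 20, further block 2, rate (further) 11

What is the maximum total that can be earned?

Treat each block as its own option and order by rate: Gen-13/tier1 25 > Gen-11/tier1 21 > Gen-2/tier1 20 > Gen-5/tier1 15 > Gen-2/tier2 11 > Gen-5/tier2 9 > Gen-11/tier2 7 > Gen-13/tier2 4.
Fill Gen-13 tier1 block (2 at 25) ; 9 left.
Gen-11/tier1 (21): +2 ; 7 left.
Gen-2 tier1 at 20: only 7 left, fill 7.
Total = 25×2 + 21×2 + 20×7 = 232.

232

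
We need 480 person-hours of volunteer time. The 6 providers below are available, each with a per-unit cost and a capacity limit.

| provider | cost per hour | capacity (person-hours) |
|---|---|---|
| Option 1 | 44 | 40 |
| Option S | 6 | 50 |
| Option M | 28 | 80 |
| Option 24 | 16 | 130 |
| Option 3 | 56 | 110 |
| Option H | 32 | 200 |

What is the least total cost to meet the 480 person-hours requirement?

Use providers in increasing cost order.
Option S at 6: take all 50 person-hours → 430 still needed.
Take 130 from Option 24 at 16 → need 300 more.
Take 80 from Option M at 28 → need 220 more.
Option H at 32: take all 200 person-hours → 20 still needed.
Option 1 at 44: take 20 of its 40 → requirement met.
Option 3: unused.
Cost = 50×6 + 130×16 + 80×28 + 200×32 + 20×44 = 11900.

11900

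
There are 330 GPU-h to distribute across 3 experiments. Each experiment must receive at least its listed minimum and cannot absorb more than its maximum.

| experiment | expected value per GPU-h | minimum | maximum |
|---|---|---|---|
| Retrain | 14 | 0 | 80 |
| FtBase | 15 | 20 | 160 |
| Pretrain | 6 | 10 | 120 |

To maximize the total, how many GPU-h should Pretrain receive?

90

Meeting every minimum uses 0+20+10 = 30 GPU-h, leaving 300.
Order the experiments by expected value per GPU-h: FtBase 15 > Retrain 14 > Pretrain 6.
FtBase: +140 to 160 (cap) ; 160 left.
Give Retrain 80 more to hit its cap of 80 ; 80 left.
Pretrain: +80 (room for 110) → 90. Pool exhausted.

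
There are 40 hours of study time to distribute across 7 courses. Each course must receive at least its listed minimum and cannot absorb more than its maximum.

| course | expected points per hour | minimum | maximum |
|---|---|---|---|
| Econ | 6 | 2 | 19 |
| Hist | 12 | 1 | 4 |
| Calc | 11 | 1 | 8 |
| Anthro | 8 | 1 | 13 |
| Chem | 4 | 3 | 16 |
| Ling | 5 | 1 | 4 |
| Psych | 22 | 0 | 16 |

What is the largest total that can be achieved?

565

Meeting every minimum uses 2+1+1+1+3+1+0 = 9 hours, leaving 31.
Rank by expected points per hour: Psych 22 > Hist 12 > Calc 11 > Anthro 8 > Econ 6 > Ling 5 > Chem 4.
Give Psych 16 more to hit its cap of 16 → 15 left.
Hist: +3 to 4 (cap) → 12 left.
Calc: +7 to 8 (cap) → 5 left.
Anthro has room for 12 more but only 5 remain, so it gets 6.
Total = 6×2 + 12×4 + 11×8 + 8×6 + 4×3 + 5×1 + 22×16 = 565.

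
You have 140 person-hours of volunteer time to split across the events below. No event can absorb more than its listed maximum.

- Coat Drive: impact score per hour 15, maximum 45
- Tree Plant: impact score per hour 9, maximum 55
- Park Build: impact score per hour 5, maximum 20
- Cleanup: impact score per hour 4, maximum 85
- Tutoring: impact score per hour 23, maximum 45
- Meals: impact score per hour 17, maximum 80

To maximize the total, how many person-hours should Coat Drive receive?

Highest impact score per hour first: Tutoring 23 > Meals 17 > Coat Drive 15 > Tree Plant 9 > Park Build 5 > Cleanup 4.
Tutoring: +45 to 45 (cap) — 95 left.
Give Meals 80 to hit its cap of 80 — 15 left.
Only 15 left; Coat Drive takes them to reach 15.

15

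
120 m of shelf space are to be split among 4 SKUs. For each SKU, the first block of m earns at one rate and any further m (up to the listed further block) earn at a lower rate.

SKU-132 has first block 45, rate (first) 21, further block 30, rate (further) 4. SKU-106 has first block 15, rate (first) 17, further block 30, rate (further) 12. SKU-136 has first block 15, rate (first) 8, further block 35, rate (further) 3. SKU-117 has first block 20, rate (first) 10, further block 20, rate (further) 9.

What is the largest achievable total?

1850

Order all 8 blocks by rate: SKU-132/T1 21 > SKU-106/T1 17 > SKU-106/T2 12 > SKU-117/T1 10 > SKU-117/T2 9 > SKU-136/T1 8 > SKU-132/T2 4 > SKU-136/T2 3.
SKU-132/T1 (21): +45 ; 75 left.
Fill SKU-106 T1 block (15 at 17) ; 60 left.
SKU-106 T2 at 12: fill all 30 ; 30 left.
SKU-117/T1 (10): +20 ; 10 left.
SKU-117/T2: +10 of 20 at 9; pool empty.
Total = 21×45 + 17×15 + 12×30 + 10×20 + 9×10 = 1850.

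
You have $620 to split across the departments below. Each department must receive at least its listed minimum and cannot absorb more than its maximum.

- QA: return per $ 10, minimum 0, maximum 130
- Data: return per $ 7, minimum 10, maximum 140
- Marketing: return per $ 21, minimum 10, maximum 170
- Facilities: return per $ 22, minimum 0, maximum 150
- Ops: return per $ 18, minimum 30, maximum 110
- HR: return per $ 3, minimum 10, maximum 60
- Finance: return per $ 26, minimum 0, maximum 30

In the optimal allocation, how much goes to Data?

Meeting every minimum uses 0+10+10+0+30+10+0 = 60 $, leaving 560.
Rank by return per $: Finance 26 > Facilities 22 > Marketing 21 > Ops 18 > QA 10 > Data 7 > HR 3.
Finance takes 30 more to reach its cap of 30 → 530 left.
Give Facilities 150 more to hit its cap of 150 → 380 left.
Give Marketing 160 more to hit its cap of 170 → 220 left.
Ops takes 80 more to reach its cap of 110 → 140 left.
Give QA 130 more to hit its cap of 130 → 10 left.
Data has room for 130 more but only 10 remain, so it gets 20.

20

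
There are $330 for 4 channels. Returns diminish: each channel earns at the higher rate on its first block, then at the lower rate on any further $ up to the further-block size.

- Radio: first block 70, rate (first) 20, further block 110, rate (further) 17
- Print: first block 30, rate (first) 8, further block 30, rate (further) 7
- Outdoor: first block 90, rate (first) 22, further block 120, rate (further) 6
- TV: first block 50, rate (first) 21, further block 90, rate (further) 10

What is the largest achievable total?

6400

Rank every tier by rate: Outdoor/tier1 22 > TV/tier1 21 > Radio/tier1 20 > Radio/tier2 17 > TV/tier2 10 > Print/tier1 8 > Print/tier2 7 > Outdoor/tier2 6.
Outdoor tier1 at 22: fill all 90 → 240 left.
TV tier1 at 21: fill all 50 → 190 left.
Radio/tier1 (20): +70 → 120 left.
Radio/tier2 (17): +110 → 10 left.
TV tier2 at 10: only 10 left, fill 10.
Total = 22×90 + 21×50 + 20×70 + 17×110 + 10×10 = 6400.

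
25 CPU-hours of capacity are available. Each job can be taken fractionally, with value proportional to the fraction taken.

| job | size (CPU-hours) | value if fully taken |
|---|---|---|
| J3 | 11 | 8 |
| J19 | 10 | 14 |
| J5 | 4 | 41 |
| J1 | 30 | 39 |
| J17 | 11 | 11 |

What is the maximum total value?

69.3

Best value per unit of size first: J5 41/4≈10.2, J19 14/10≈1.4, J1 39/30≈1.3, J17 11/11≈1, J3 8/11≈0.727.
All 4 CPU-hours of J5 fit (value 41) ; 21 remain.
Take all of J19 (10 CPU-hours, value 14) ; 11 CPU-hours left.
Only 11 CPU-hours remain; take 11/30 of J1 for value 39×11/30 = 14.3.
Total value = 69.3.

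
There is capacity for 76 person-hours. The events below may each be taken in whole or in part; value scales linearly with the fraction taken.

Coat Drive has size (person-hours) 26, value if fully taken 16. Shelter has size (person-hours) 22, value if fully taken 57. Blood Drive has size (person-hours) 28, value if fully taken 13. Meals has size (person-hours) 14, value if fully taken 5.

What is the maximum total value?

Rank by value-to-size ratio: Shelter 57/22≈2.59, Coat Drive 16/26≈0.615, Blood Drive 13/28≈0.464, Meals 5/14≈0.357.
Shelter: take in full, 22 person-hours for value 57 ; 54 left.
Coat Drive: take in full, 26 person-hours for value 16 ; 28 left.
All 28 person-hours of Blood Drive fit (value 13) ; 0 remain.
Total value = 86.

86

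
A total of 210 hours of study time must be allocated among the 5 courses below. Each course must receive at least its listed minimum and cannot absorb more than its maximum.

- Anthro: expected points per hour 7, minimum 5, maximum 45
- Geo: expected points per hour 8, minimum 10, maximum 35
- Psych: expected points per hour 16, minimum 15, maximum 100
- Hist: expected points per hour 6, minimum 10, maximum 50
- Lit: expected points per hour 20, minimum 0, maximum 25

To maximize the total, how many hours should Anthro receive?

40

Meeting every minimum uses 5+10+15+10+0 = 40 hours, leaving 170.
Order the courses by expected points per hour: Lit 20 > Psych 16 > Geo 8 > Anthro 7 > Hist 6.
Lit takes 25 more to reach its cap of 25 ; 145 left.
Psych: +85 to 100 (cap) ; 60 left.
Give Geo 25 more to hit its cap of 35 ; 35 left.
Anthro has room for 40 more but only 35 remain, so it gets 40.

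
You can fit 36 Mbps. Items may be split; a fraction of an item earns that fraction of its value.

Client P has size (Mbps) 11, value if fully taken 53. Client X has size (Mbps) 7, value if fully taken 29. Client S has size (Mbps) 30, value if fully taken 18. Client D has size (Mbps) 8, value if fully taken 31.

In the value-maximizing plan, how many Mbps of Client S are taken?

Best value per unit of size first: Client P 53/11≈4.82, Client X 29/7≈4.14, Client D 31/8≈3.88, Client S 18/30≈0.6.
Take all of Client P (11 Mbps, value 53) ; 25 Mbps left.
Take all of Client X (7 Mbps, value 29) ; 18 Mbps left.
All 8 Mbps of Client D fit (value 31) ; 10 remain.
10 Mbps left: a 10/30 share of Client S gives 18×10/30 = 6.

10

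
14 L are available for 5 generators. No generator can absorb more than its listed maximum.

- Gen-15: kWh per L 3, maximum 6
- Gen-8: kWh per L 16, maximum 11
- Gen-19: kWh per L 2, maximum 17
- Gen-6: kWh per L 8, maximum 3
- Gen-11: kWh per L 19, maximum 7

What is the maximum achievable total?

Highest kWh per L first: Gen-11 19 > Gen-8 16 > Gen-6 8 > Gen-15 3 > Gen-19 2.
Give Gen-11 7 to hit its cap of 7 → 7 left.
Gen-8: +7 (room for 11) → 7. Pool exhausted.
Total = 16×7 + 19×7 = 245.

245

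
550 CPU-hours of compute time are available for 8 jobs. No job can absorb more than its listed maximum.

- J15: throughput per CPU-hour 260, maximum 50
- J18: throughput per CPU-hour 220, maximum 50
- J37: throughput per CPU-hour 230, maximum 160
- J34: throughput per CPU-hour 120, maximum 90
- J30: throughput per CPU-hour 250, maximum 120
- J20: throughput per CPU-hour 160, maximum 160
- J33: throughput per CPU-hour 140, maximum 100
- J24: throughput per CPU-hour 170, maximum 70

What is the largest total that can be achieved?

118700

Order the jobs by throughput per CPU-hour: J15 260 > J30 250 > J37 230 > J18 220 > J24 170 > J20 160 > J33 140 > J34 120.
J15 takes 50 to reach its cap of 50 → 500 left.
J30: +120 to 120 (cap) → 380 left.
Give J37 160 to hit its cap of 160 → 220 left.
J18: +50 to 50 (cap) → 170 left.
J24: +70 to 70 (cap) → 100 left.
J20 has room for 160 but only 100 remain, so it gets 100.
Total = 260×50 + 220×50 + 230×160 + 250×120 + 160×100 + 170×70 = 118700.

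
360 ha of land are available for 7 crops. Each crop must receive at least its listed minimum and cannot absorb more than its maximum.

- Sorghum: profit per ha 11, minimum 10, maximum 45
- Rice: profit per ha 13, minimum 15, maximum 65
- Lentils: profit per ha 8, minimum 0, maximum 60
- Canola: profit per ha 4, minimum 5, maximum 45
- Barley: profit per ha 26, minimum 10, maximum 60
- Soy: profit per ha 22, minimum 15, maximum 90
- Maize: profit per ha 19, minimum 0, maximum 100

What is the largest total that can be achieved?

Meeting every minimum uses 10+15+0+5+10+15+0 = 55 ha, leaving 305.
Order the crops by profit per ha: Barley 26 > Soy 22 > Maize 19 > Rice 13 > Sorghum 11 > Lentils 8 > Canola 4.
Barley takes 50 more to reach its cap of 60 ; 255 left.
Give Soy 75 more to hit its cap of 90 ; 180 left.
Maize takes 100 more to reach its cap of 100 ; 80 left.
Rice: +50 to 65 (cap) ; 30 left.
Sorghum: +30 (room for 35) → 40. Pool exhausted.
Total = 11×40 + 13×65 + 4×5 + 26×60 + 22×90 + 19×100 = 6745.

6745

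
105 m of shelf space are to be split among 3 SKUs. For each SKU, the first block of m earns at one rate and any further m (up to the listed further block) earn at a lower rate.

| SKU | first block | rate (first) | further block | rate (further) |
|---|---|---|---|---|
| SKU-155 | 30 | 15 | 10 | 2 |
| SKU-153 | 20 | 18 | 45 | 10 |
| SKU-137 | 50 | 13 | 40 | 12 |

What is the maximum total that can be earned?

Rank every tier by rate: SKU-153/T1 18 > SKU-155/T1 15 > SKU-137/T1 13 > SKU-137/T2 12 > SKU-153/T2 10 > SKU-155/T2 2.
Fill SKU-153 T1 block (20 at 18) ; 85 left.
SKU-155 T1 at 15: fill all 30 ; 55 left.
SKU-137/T1 (13): +50 ; 5 left.
5 remain; put them into SKU-137 T2 at 12.
Total = 18×20 + 15×30 + 13×50 + 12×5 = 1520.

1520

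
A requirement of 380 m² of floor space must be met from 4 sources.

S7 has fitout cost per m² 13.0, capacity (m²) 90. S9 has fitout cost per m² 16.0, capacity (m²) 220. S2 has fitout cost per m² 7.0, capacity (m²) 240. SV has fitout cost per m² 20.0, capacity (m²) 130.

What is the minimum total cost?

3650

Fill from the cheapest source first.
S2 (7.0): use full 240 → 140 m² to go.
Take 90 from S7 at 13.0 → need 50 more.
S9 at 16.0: take 50 of its 220 → requirement met.
SV: unused.
Cost = 240×7.0 + 90×13.0 + 50×16.0 = 3650.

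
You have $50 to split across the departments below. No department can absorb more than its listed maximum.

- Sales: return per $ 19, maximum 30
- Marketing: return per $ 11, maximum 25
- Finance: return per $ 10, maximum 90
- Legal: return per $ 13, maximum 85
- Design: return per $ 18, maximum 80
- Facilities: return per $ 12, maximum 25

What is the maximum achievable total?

930

Rank by return per $: Sales 19 > Design 18 > Legal 13 > Facilities 12 > Marketing 11 > Finance 10.
Sales takes 30 to reach its cap of 30 ; 20 left.
Design has room for 80 but only 20 remain, so it gets 20.
Total = 19×30 + 18×20 = 930.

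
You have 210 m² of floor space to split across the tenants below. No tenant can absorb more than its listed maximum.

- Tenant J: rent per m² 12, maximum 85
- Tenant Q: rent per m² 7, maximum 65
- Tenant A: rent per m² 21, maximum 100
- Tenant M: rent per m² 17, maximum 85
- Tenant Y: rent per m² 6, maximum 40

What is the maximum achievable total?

3845

Order the tenants by rent per m²: Tenant A 21 > Tenant M 17 > Tenant J 12 > Tenant Q 7 > Tenant Y 6.
Give Tenant A 100 to hit its cap of 100 → 110 left.
Tenant M: +85 to 85 (cap) → 25 left.
Only 25 left; Tenant J takes them to reach 25.
Total = 12×25 + 21×100 + 17×85 = 3845.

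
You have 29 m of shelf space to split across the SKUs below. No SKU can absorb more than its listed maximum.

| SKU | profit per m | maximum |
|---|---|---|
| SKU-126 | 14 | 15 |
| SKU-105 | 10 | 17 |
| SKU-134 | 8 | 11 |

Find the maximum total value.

Order the SKUs by profit per m: SKU-126 14 > SKU-105 10 > SKU-134 8.
SKU-126 takes 15 to reach its cap of 15 → 14 left.
Only 14 left; SKU-105 takes them to reach 14.
Total = 14×15 + 10×14 = 350.

350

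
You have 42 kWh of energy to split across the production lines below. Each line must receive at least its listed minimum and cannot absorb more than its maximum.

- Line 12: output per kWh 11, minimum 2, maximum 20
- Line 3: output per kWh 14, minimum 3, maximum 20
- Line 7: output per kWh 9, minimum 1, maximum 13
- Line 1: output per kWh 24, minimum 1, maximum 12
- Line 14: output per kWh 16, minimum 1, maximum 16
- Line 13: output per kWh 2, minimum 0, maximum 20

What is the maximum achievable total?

Meeting every minimum uses 2+3+1+1+1+0 = 8 kWh, leaving 34.
Highest output per kWh first: Line 1 24 > Line 14 16 > Line 3 14 > Line 12 11 > Line 7 9 > Line 13 2.
Give Line 1 11 more to hit its cap of 12 — 23 left.
Line 14: +15 to 16 (cap) — 8 left.
Only 8 left; Line 3 takes them to reach 11.
Total = 11×2 + 14×11 + 9×1 + 24×12 + 16×16 = 729.

729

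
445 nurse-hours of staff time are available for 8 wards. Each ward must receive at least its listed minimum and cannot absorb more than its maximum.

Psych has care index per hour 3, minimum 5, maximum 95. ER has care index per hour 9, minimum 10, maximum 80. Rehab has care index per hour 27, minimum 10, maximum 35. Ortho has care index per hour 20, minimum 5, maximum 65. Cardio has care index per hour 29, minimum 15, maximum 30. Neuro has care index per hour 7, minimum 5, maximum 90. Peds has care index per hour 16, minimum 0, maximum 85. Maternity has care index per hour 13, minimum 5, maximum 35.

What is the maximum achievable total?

Meeting every minimum uses 5+10+10+5+15+5+0+5 = 55 nurse-hours, leaving 390.
Rank by care index per hour: Cardio 29 > Rehab 27 > Ortho 20 > Peds 16 > Maternity 13 > ER 9 > Neuro 7 > Psych 3.
Cardio: +15 to 30 (cap) — 375 left.
Rehab: +25 to 35 (cap) — 350 left.
Ortho: +60 to 65 (cap) — 290 left.
Peds: +85 to 85 (cap) — 205 left.
Give Maternity 30 more to hit its cap of 35 — 175 left.
ER takes 70 more to reach its cap of 80 — 105 left.
Neuro: +85 to 90 (cap) — 20 left.
Psych has room for 90 more but only 20 remain, so it gets 25.
Total = 3×25 + 9×80 + 27×35 + 20×65 + 29×30 + 7×90 + 16×85 + 13×35 = 6355.

6355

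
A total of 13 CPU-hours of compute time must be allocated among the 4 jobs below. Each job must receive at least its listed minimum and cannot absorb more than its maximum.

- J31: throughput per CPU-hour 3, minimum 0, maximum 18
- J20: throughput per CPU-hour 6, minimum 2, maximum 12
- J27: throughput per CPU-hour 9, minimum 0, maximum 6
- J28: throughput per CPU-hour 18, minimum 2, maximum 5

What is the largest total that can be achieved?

Meeting every minimum uses 0+2+0+2 = 4 CPU-hours, leaving 9.
Highest throughput per CPU-hour first: J28 18 > J27 9 > J20 6 > J31 3.
J28: +3 to 5 (cap) ; 6 left.
J27: +6 to 6 (cap) ; 0 left.
Total = 6×2 + 9×6 + 18×5 = 156.

156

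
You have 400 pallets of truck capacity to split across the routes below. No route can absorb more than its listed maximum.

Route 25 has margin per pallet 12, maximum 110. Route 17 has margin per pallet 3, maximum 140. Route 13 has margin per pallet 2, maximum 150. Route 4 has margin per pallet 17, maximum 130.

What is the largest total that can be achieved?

Rank by margin per pallet: Route 4 17 > Route 25 12 > Route 17 3 > Route 13 2.
Route 4: +130 to 130 (cap) — 270 left.
Give Route 25 110 to hit its cap of 110 — 160 left.
Route 17 takes 140 to reach its cap of 140 — 20 left.
Route 13: +20 (room for 150) → 20. Pool exhausted.
Total = 12×110 + 3×140 + 2×20 + 17×130 = 3990.

3990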